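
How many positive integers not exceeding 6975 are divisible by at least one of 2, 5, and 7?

4583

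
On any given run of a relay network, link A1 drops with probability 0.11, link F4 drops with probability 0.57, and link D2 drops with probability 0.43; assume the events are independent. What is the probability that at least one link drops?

0.781861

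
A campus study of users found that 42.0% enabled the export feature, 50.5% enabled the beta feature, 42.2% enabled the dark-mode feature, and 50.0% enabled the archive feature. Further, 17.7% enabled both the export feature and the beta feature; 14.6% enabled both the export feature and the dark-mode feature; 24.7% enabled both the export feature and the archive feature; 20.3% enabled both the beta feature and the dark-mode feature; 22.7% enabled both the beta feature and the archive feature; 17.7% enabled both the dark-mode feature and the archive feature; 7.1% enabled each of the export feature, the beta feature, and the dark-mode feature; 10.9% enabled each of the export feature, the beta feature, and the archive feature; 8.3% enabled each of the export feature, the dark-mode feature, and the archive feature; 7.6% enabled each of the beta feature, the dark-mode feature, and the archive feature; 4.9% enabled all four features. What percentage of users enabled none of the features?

By inclusion–exclusion:
P(≥1) = 42.0 + 50.5 + 42.2 + 50.0 − 17.7 − 14.6 − 24.7 − 20.3 − 22.7 − 17.7 + 7.1 + 10.9 + 8.3 + 7.6 − 4.9 = 96.0%
P(none) = 100% − 96.0% = 4.0%

4.0%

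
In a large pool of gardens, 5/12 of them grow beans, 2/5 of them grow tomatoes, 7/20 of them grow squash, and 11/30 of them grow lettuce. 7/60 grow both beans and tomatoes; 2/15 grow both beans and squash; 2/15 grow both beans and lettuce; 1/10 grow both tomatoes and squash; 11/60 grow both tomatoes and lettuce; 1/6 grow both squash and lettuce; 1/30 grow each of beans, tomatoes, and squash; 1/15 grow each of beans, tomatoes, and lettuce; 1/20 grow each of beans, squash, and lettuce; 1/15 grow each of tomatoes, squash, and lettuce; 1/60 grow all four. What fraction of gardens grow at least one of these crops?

P(at least one) = 5/12 + 2/5 + 7/20 + 11/30 − 7/60 − 2/15 − 2/15 − 1/10 − 11/60 − 1/6 + 1/30 + 1/15 + 1/20 + 1/15 − 1/60 = 9/10

9/10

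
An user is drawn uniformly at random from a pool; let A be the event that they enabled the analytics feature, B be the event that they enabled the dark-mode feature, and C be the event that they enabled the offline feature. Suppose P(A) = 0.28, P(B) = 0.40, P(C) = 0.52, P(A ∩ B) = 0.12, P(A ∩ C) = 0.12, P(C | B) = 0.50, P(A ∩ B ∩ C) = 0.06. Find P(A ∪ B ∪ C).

0.82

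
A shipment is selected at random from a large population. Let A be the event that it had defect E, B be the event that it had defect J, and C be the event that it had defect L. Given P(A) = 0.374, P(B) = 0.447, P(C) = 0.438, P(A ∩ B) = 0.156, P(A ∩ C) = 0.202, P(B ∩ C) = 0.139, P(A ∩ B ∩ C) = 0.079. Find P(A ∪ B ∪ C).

P(A ∪ B ∪ C) = 0.374 + 0.447 + 0.438 − 0.156 − 0.202 − 0.139 + 0.079 = 0.841

0.841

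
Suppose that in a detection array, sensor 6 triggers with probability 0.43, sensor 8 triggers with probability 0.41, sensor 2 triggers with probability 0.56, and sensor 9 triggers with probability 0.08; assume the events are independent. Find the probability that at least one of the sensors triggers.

Since the events are independent, P(none) is the product of the individual non-occurrence probabilities.
P(none) = (1 − 0.43) × (1 − 0.41) × (1 − 0.56) × (1 − 0.08) = 0.57 × 0.59 × 0.44 × 0.92 = 0.13613424
P(at least one) = 1 − 0.13613424 = 0.86386576

0.86386576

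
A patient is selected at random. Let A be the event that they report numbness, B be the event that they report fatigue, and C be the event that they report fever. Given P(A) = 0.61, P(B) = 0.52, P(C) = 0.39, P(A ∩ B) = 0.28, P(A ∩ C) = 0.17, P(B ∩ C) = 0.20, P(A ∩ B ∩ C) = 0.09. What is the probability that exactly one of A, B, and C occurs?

By inclusion–exclusion (exactly-one form):
P(exactly one) = 0.61 + 0.52 + 0.39 − 2·0.28 − 2·0.17 − 2·0.20 + 3·0.09 = 0.49

0.49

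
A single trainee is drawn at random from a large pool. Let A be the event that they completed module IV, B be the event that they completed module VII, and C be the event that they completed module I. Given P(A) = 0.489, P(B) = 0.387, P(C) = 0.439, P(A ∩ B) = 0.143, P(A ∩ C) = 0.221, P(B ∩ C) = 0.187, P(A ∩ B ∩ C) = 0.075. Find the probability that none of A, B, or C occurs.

By inclusion-exclusion,
P(A ∪ B ∪ C) = 0.489 + 0.387 + 0.439 − 0.143 − 0.221 − 0.187 + 0.075 = 0.839
P(none) = 1 − 0.839 = 0.161

0.161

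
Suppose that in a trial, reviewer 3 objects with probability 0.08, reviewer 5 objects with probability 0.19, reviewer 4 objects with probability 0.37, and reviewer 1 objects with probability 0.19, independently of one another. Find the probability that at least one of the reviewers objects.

0.61972444

P(none) = (1 − 0.08) × (1 − 0.19) × (1 − 0.37) × (1 − 0.19) = 0.92 × 0.81 × 0.63 × 0.81 = 0.38027556
P(at least one) = 1 − 0.38027556 = 0.61972444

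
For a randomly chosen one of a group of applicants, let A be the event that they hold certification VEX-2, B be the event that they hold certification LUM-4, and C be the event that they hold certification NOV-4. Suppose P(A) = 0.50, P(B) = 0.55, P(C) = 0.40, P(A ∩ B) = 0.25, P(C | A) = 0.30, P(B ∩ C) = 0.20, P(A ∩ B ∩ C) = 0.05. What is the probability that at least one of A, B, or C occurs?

P(A ∩ C) = P(A)·P(C|A) = 0.50 × 0.30 = 0.15
P(A ∪ B ∪ C) = 0.50 + 0.55 + 0.40 − 0.25 − 0.15 − 0.20 + 0.05 = 0.90

0.90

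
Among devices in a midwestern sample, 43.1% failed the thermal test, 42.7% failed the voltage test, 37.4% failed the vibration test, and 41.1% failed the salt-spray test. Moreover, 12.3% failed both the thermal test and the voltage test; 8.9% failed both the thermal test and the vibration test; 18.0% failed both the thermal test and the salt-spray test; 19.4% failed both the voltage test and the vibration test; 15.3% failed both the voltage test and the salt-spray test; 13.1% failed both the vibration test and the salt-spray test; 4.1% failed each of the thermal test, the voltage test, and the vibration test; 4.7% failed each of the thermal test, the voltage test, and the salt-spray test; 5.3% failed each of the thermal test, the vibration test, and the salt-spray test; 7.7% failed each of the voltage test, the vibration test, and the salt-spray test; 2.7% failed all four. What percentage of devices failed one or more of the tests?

96.4%

P(at least one) = 43.1 + 42.7 + 37.4 + 41.1 − 12.3 − 8.9 − 18.0 − 19.4 − 15.3 − 13.1 + 4.1 + 4.7 + 5.3 + 7.7 − 2.7 = 96.4%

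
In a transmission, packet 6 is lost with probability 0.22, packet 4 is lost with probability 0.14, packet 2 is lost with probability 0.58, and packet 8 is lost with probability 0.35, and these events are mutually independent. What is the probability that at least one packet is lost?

0.8168716

Since the events are independent, P(none) is the product of the individual non-occurrence probabilities.
P(none) = (1 − 0.22) × (1 − 0.14) × (1 − 0.58) × (1 − 0.35) = 0.78 × 0.86 × 0.42 × 0.65 = 0.1831284
P(at least one) = 1 − 0.1831284 = 0.8168716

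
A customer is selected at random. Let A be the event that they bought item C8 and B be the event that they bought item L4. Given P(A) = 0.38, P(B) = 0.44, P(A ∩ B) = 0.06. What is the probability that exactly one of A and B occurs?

0.70

Using the inclusion–exclusion count for exactly one event:
P(exactly one) = 0.38 + 0.44 − 2·0.06 = 0.70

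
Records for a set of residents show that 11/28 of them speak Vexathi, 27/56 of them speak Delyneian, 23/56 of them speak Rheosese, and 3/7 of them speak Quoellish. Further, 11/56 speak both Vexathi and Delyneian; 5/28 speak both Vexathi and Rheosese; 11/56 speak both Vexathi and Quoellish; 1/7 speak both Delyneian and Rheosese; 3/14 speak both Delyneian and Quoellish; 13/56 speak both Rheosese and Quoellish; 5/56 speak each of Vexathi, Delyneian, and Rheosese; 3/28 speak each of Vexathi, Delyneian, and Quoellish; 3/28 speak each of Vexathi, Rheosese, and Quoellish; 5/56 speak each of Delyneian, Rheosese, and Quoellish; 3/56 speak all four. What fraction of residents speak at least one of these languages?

P(at least one) = 11/28 + 27/56 + 23/56 + 3/7 − 11/56 − 5/28 − 11/56 − 1/7 − 3/14 − 13/56 + 5/56 + 3/28 + 3/28 + 5/56 − 3/56 = 25/28

25/28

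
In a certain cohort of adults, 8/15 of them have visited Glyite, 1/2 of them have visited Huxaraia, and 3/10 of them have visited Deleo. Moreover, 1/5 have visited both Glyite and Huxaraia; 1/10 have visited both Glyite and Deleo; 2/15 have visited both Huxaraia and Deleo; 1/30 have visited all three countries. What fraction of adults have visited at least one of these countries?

P(union) = 8/15 + 1/2 + 3/10 − 1/5 − 1/10 − 2/15 + 1/30 = 14/15

14/15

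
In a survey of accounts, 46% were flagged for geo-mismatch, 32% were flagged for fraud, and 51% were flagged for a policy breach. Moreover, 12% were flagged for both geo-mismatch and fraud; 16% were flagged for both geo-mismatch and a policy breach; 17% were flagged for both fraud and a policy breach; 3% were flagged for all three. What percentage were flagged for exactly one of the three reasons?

48%

Using the inclusion–exclusion count for exactly one event:
P(exactly one) = 46 + 32 + 51 − 2·12 − 2·16 − 2·17 + 3·3 = 48%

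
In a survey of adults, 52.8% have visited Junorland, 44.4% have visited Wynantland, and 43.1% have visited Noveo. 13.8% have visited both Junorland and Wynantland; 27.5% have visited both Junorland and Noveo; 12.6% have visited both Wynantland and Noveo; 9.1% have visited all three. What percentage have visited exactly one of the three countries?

59.8%

P(exactly one) = 52.8 + 44.4 + 43.1 − 2·13.8 − 2·27.5 − 2·12.6 + 3·9.1 = 59.8%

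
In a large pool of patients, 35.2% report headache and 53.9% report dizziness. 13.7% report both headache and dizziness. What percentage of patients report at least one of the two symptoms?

75.4%

Inclusion–exclusion gives
P(≥1) = 35.2 + 53.9 − 13.7 = 75.4%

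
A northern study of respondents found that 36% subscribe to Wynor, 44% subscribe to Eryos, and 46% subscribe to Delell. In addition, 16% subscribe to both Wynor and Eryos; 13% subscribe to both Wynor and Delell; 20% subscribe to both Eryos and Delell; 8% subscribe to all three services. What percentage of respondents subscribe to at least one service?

85%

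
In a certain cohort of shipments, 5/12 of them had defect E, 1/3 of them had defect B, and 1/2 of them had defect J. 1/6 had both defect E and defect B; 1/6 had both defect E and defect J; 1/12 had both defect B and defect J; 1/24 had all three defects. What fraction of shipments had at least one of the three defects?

7/8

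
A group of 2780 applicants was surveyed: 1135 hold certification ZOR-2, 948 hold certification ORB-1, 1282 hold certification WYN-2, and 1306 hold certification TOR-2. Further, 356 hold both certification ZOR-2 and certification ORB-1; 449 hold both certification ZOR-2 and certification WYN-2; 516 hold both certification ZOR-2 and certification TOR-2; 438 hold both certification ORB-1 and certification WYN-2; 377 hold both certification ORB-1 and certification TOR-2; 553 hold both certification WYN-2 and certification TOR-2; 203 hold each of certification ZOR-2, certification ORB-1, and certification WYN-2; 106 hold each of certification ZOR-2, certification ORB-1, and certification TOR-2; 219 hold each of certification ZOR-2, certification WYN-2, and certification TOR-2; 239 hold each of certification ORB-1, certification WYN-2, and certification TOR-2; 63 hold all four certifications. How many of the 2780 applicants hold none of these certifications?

94

Inclusion–exclusion gives
|union| = 1135 + 948 + 1282 + 1306 − 356 − 449 − 516 − 438 − 377 − 553 + 203 + 106 + 219 + 239 − 63 = 2686
None: 2780 − 2686 = 94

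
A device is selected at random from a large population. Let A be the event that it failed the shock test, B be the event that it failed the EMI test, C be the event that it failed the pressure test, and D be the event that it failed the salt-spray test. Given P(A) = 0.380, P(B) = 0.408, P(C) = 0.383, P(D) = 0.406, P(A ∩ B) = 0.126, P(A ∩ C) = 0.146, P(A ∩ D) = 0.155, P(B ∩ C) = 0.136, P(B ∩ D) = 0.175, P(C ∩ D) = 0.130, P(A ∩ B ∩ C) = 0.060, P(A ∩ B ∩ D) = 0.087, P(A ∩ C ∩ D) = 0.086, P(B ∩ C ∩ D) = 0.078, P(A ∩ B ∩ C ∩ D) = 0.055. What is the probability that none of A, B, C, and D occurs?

By inclusion–exclusion:
P(A ∪ B ∪ C ∪ D) = 0.380 + 0.408 + 0.383 + 0.406 − 0.126 − 0.146 − 0.155 − 0.136 − 0.175 − 0.130 + 0.060 + 0.087 + 0.086 + 0.078 − 0.055 = 0.965
P(none) = 1 − 0.965 = 0.035

0.035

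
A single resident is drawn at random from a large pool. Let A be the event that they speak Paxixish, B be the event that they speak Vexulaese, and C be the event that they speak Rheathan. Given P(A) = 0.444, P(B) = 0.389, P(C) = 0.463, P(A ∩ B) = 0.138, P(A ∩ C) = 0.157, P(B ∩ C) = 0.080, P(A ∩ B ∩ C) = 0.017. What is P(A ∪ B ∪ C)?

0.938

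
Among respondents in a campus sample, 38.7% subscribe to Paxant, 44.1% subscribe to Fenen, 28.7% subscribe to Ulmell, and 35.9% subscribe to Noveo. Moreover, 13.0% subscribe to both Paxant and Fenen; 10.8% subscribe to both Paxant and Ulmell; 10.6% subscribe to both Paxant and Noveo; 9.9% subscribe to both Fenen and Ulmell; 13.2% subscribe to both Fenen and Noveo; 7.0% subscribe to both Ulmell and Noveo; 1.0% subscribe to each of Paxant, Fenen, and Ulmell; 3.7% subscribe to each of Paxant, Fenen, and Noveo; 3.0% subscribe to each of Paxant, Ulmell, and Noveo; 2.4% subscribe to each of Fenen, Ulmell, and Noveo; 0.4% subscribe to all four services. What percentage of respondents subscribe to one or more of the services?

P(≥1) = 38.7 + 44.1 + 28.7 + 35.9 − 13.0 − 10.8 − 10.6 − 9.9 − 13.2 − 7.0 + 1.0 + 3.7 + 3.0 + 2.4 − 0.4 = 92.6%

92.6%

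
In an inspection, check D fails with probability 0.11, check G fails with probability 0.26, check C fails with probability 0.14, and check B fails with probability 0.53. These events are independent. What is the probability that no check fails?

Independence gives P(none) = ∏(1 − pᵢ).
P(none) = (1 − 0.11) × (1 − 0.26) × (1 − 0.14) × (1 − 0.53) = 0.89 × 0.74 × 0.86 × 0.47 = 0.26620612

0.26620612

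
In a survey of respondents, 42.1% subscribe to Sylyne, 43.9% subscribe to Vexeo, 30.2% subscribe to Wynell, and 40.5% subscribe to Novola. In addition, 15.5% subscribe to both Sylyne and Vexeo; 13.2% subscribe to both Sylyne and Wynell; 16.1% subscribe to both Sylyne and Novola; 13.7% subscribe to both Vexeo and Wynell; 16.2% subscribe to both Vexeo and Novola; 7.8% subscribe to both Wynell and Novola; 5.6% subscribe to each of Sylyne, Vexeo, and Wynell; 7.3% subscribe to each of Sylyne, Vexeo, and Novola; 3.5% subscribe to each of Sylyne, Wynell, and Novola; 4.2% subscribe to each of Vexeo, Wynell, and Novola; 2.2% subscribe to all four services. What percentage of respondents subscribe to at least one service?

By inclusion-exclusion,
P(at least one) = 42.1 + 43.9 + 30.2 + 40.5 − 15.5 − 13.2 − 16.1 − 13.7 − 16.2 − 7.8 + 5.6 + 7.3 + 3.5 + 4.2 − 2.2 = 92.6%

92.6%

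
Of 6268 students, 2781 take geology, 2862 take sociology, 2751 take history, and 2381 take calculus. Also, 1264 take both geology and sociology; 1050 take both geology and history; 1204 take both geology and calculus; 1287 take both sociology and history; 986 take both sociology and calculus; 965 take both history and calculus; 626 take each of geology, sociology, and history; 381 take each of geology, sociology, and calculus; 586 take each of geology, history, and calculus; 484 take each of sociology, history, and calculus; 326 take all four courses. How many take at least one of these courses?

5770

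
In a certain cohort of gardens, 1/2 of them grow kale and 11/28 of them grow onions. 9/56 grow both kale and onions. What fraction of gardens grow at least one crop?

P(≥1) = 1/2 + 11/28 − 9/56 = 41/56

41/56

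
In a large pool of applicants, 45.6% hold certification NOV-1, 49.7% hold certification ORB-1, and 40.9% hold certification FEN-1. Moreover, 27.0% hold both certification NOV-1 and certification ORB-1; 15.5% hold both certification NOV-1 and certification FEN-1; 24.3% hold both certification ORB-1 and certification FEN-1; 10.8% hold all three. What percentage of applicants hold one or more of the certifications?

80.2%

Inclusion–exclusion gives
P(union) = 45.6 + 49.7 + 40.9 − 27.0 − 15.5 − 24.3 + 10.8 = 80.2%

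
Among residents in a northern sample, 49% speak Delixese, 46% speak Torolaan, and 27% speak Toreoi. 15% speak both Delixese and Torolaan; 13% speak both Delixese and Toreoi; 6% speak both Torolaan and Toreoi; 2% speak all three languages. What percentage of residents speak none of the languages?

10%

Using inclusion–exclusion:
P(union) = 49 + 46 + 27 − 15 − 13 − 6 + 2 = 90%
P(none) = 100% − 90% = 10%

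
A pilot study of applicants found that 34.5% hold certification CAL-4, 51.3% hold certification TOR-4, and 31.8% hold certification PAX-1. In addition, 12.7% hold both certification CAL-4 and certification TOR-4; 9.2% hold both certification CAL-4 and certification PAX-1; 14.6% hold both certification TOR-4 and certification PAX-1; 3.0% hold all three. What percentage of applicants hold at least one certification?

P(union) = 34.5 + 51.3 + 31.8 − 12.7 − 9.2 − 14.6 + 3.0 = 84.1%

84.1%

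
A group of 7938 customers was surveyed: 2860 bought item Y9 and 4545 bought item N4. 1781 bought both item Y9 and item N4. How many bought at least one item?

5624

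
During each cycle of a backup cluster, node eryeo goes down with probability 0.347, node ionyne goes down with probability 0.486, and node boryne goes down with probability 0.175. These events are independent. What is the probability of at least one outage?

0.72309535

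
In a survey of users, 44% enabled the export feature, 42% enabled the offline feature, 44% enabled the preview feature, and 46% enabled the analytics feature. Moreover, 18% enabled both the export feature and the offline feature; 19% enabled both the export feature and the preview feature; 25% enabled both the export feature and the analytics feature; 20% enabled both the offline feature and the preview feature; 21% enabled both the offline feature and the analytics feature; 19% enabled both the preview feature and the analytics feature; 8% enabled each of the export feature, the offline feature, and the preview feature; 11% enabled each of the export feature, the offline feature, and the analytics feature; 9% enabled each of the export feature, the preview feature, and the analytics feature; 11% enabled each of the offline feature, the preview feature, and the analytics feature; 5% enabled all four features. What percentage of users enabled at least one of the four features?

P(union) = 44 + 42 + 44 + 46 − 18 − 19 − 25 − 20 − 21 − 19 + 8 + 11 + 9 + 11 − 5 = 88%

88%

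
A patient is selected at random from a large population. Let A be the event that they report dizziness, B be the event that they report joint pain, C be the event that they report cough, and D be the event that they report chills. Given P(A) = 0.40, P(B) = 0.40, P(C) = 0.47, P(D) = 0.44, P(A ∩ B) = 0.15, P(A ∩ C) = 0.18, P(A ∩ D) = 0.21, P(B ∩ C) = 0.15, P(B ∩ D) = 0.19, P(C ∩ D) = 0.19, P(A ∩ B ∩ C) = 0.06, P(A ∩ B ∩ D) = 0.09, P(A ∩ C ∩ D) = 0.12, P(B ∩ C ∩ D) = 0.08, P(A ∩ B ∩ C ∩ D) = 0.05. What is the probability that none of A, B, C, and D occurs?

0.06

Apply inclusion-exclusion:
P(A ∪ B ∪ C ∪ D) = 0.40 + 0.40 + 0.47 + 0.44 − 0.15 − 0.18 − 0.21 − 0.15 − 0.19 − 0.19 + 0.06 + 0.09 + 0.12 + 0.08 − 0.05 = 0.94
P(none) = 1 − 0.94 = 0.06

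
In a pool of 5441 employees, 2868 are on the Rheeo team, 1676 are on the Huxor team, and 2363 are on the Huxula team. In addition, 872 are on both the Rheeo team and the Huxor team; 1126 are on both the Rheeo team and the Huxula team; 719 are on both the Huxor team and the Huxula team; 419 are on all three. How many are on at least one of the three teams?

By inclusion–exclusion:
|at least one| = 2868 + 1676 + 2363 − 872 − 1126 − 719 + 419 = 4609

4609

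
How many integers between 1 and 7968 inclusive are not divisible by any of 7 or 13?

6305

Apply inclusion-exclusion:
⌊7968/7⌋ + ⌊7968/13⌋ − ⌊7968/91⌋ = 1138 + 612 − 87 = 1663
7968 − 1663 = 6305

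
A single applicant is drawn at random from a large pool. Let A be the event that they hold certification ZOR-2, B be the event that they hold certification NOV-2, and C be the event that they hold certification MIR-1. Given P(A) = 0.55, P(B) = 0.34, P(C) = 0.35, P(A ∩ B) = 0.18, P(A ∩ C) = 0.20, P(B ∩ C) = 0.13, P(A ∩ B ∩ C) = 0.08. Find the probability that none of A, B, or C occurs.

0.19

Inclusion–exclusion gives
P(A ∪ B ∪ C) = 0.55 + 0.34 + 0.35 − 0.18 − 0.20 − 0.13 + 0.08 = 0.81
P(none) = 1 − 0.81 = 0.19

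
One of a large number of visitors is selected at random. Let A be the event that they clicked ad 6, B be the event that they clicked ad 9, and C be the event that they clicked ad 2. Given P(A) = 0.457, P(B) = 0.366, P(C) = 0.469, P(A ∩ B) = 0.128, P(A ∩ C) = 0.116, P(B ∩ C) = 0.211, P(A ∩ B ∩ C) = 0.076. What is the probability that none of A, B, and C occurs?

P(A ∪ B ∪ C) = 0.457 + 0.366 + 0.469 − 0.128 − 0.116 − 0.211 + 0.076 = 0.913
P(none) = 1 − 0.913 = 0.087

0.087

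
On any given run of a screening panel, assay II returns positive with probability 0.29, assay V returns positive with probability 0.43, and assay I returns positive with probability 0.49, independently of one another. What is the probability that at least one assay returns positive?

P(none) = (1 − 0.29) × (1 − 0.43) × (1 − 0.49) = 0.71 × 0.57 × 0.51 = 0.206397
P(at least one) = 1 − 0.206397 = 0.793603

0.793603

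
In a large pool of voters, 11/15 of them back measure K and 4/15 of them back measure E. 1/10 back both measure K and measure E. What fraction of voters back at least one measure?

9/10

Using inclusion–exclusion:
P(≥1) = 11/15 + 4/15 − 1/10 = 9/10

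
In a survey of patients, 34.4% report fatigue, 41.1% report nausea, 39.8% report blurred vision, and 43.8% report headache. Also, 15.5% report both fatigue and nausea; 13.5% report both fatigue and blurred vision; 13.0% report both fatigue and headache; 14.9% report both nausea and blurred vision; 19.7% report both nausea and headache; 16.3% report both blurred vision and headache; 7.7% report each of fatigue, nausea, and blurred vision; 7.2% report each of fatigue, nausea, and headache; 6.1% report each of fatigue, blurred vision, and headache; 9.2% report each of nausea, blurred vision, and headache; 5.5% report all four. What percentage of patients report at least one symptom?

P(union) = 34.4 + 41.1 + 39.8 + 43.8 − 15.5 − 13.5 − 13.0 − 14.9 − 19.7 − 16.3 + 7.7 + 7.2 + 6.1 + 9.2 − 5.5 = 90.9%

90.9%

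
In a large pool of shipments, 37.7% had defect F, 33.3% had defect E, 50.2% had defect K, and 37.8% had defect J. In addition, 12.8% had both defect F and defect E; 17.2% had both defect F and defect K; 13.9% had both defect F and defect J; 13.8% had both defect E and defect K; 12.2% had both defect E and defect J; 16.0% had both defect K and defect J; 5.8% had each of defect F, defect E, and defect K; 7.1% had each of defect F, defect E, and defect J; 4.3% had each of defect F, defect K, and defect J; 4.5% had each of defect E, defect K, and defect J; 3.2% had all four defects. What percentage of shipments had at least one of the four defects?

91.6%

P(≥1) = 37.7 + 33.3 + 50.2 + 37.8 − 12.8 − 17.2 − 13.9 − 13.8 − 12.2 − 16.0 + 5.8 + 7.1 + 4.3 + 4.5 − 3.2 = 91.6%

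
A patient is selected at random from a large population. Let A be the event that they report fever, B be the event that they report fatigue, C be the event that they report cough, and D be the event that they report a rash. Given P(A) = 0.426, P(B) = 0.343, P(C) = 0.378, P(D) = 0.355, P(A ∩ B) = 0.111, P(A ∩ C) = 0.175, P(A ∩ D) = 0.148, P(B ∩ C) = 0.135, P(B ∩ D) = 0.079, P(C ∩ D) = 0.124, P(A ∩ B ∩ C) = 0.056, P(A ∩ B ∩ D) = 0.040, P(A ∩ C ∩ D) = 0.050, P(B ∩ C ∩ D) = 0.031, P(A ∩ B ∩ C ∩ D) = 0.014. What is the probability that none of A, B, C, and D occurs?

0.107

P(A ∪ B ∪ C ∪ D) = 0.426 + 0.343 + 0.378 + 0.355 − 0.111 − 0.175 − 0.148 − 0.135 − 0.079 − 0.124 + 0.056 + 0.040 + 0.050 + 0.031 − 0.014 = 0.893
P(none) = 1 − 0.893 = 0.107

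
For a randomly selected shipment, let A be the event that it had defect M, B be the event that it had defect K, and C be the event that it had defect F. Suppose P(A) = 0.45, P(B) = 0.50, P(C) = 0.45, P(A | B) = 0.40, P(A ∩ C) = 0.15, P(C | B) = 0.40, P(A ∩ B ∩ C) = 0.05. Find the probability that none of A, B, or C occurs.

P(A ∩ B) = P(B)·P(A|B) = 0.50 × 0.40 = 0.20
P(B ∩ C) = P(B)·P(C|B) = 0.50 × 0.40 = 0.20
By inclusion–exclusion:
P(A ∪ B ∪ C) = 0.45 + 0.50 + 0.45 − 0.20 − 0.15 − 0.20 + 0.05 = 0.90
P(none) = 1 − 0.90 = 0.10

0.10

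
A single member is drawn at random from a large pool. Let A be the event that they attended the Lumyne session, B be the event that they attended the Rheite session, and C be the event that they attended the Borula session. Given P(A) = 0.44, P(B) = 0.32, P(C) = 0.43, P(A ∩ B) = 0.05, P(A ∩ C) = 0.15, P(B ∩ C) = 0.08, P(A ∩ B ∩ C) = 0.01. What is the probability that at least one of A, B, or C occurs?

0.92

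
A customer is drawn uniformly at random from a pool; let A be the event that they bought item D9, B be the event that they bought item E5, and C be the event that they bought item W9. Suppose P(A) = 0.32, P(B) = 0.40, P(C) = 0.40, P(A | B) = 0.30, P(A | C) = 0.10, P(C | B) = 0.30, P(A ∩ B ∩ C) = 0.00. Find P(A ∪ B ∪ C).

P(A ∩ B) = P(B)·P(A|B) = 0.40 × 0.30 = 0.12
P(A ∩ C) = P(C)·P(A|C) = 0.40 × 0.10 = 0.04
P(B ∩ C) = P(B)·P(C|B) = 0.40 × 0.30 = 0.12
Apply inclusion-exclusion:
P(A ∪ B ∪ C) = 0.32 + 0.40 + 0.40 − 0.12 − 0.04 − 0.12 + 0.00 = 0.84

0.84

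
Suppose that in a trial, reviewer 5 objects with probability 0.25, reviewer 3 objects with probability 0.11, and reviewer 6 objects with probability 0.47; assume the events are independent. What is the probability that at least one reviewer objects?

0.646225

P(none) = (1 − 0.25) × (1 − 0.11) × (1 − 0.47) = 0.75 × 0.89 × 0.53 = 0.353775
P(at least one) = 1 − 0.353775 = 0.646225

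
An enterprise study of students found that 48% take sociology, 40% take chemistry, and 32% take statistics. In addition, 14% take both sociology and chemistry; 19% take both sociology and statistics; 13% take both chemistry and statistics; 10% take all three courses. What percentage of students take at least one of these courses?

84%

Using inclusion–exclusion:
P(≥1) = 48 + 40 + 32 − 14 − 19 − 13 + 10 = 84%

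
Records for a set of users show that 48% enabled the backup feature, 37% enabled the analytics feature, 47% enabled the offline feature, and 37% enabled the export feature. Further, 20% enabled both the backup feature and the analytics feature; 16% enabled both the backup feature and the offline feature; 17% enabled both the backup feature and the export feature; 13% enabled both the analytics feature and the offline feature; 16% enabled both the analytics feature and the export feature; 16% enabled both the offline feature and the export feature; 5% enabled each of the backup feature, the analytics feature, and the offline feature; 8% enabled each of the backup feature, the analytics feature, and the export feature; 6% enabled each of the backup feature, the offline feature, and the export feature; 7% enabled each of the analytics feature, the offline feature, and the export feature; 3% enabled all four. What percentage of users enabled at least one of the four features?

Using inclusion–exclusion:
P(≥1) = 48 + 37 + 47 + 37 − 20 − 16 − 17 − 13 − 16 − 16 + 5 + 8 + 6 + 7 − 3 = 94%

94%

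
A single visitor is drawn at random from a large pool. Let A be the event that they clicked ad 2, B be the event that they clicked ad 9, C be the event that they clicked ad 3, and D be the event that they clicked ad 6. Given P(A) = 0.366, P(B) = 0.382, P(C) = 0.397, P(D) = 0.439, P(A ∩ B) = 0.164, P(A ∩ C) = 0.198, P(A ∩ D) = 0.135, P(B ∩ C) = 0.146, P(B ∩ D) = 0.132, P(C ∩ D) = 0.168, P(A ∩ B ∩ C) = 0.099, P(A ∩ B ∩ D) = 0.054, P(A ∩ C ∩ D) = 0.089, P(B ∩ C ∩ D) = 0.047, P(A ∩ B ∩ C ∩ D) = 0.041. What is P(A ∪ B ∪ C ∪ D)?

0.889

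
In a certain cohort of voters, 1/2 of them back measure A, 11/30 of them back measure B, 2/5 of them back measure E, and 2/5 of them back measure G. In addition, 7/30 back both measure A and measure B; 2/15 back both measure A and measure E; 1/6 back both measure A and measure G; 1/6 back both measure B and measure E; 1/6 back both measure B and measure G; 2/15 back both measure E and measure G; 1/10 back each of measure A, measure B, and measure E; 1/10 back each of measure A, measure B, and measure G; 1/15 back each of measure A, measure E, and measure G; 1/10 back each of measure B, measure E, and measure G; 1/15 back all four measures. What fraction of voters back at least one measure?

Inclusion–exclusion gives
P(≥1) = 1/2 + 11/30 + 2/5 + 2/5 − 7/30 − 2/15 − 1/6 − 1/6 − 1/6 − 2/15 + 1/10 + 1/10 + 1/15 + 1/10 − 1/15 = 29/30

29/30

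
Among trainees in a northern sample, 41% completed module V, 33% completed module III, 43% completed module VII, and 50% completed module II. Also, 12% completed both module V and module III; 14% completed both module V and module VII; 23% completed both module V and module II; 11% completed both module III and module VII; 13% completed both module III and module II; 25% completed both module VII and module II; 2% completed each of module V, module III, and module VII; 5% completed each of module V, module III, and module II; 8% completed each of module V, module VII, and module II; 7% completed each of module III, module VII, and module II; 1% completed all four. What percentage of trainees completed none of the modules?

10%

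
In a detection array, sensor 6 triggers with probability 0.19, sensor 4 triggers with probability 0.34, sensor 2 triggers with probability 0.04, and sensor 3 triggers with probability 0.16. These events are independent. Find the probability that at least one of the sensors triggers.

0.56889856

P(none) = (1 − 0.19) × (1 − 0.34) × (1 − 0.04) × (1 − 0.16) = 0.81 × 0.66 × 0.96 × 0.84 = 0.43110144
P(at least one) = 1 − 0.43110144 = 0.56889856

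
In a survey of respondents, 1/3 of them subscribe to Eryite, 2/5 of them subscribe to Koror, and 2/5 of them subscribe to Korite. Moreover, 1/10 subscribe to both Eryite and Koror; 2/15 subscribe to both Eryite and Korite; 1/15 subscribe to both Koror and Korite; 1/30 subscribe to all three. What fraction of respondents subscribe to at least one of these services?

P(≥1) = 1/3 + 2/5 + 2/5 − 1/10 − 2/15 − 1/15 + 1/30 = 13/15

13/15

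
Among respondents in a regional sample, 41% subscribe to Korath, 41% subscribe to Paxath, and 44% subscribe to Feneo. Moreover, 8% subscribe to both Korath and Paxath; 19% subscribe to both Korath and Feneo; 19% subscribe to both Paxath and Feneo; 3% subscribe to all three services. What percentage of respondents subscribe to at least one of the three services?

By inclusion-exclusion,
P(union) = 41 + 41 + 44 − 8 − 19 − 19 + 3 = 83%

83%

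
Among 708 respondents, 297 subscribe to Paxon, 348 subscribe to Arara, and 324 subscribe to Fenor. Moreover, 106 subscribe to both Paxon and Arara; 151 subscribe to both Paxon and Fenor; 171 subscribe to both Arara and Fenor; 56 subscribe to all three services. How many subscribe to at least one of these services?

597

Apply inclusion-exclusion:
N(≥1) = 297 + 348 + 324 − 106 − 151 − 171 + 56 = 597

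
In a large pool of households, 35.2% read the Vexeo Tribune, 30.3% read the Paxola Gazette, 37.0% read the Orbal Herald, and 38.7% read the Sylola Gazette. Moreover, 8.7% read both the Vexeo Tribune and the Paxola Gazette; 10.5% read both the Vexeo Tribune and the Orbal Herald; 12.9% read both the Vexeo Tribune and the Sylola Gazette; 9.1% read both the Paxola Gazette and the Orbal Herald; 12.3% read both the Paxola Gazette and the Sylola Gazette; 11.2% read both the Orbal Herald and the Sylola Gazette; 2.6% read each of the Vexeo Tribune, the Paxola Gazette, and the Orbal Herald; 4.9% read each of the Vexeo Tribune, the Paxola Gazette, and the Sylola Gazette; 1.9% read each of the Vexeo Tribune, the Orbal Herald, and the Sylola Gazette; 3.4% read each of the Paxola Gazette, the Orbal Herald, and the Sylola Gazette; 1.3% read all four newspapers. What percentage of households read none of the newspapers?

Inclusion–exclusion gives
P(≥1) = 35.2 + 30.3 + 37.0 + 38.7 − 8.7 − 10.5 − 12.9 − 9.1 − 12.3 − 11.2 + 2.6 + 4.9 + 1.9 + 3.4 − 1.3 = 88.0%
P(none) = 100% − 88.0% = 12.0%

12.0%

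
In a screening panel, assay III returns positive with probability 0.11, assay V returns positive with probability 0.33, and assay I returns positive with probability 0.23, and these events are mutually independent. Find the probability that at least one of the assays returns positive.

Independence gives P(none) = ∏(1 − pᵢ).
P(none) = (1 − 0.11) × (1 − 0.33) × (1 − 0.23) = 0.89 × 0.67 × 0.77 = 0.459151
P(at least one) = 1 − 0.459151 = 0.540849

0.540849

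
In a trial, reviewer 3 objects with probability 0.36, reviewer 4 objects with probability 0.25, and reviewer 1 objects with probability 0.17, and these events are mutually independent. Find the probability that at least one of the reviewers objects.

P(none) = (1 − 0.36) × (1 − 0.25) × (1 − 0.17) = 0.64 × 0.75 × 0.83 = 0.3984
P(at least one) = 1 − 0.3984 = 0.6016

0.6016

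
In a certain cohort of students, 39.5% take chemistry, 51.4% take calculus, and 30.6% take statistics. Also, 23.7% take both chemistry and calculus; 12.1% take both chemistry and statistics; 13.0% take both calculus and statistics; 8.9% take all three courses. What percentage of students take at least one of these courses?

Inclusion–exclusion gives
P(union) = 39.5 + 51.4 + 30.6 − 23.7 − 12.1 − 13.0 + 8.9 = 81.6%

81.6%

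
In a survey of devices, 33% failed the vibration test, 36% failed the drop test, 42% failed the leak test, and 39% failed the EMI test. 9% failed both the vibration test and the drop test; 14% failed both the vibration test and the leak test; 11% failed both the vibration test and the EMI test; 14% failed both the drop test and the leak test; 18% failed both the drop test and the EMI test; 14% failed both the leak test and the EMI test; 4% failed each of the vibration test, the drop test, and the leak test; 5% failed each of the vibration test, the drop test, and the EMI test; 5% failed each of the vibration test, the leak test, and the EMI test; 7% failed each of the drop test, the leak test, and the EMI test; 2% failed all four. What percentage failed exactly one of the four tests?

45%

By inclusion–exclusion (exactly-one form):
P(exactly one) = 33 + 36 + 42 + 39 − 2·9 − 2·14 − 2·11 − 2·14 − 2·18 − 2·14 + 3·4 + 3·5 + 3·5 + 3·7 − 4·2 = 45%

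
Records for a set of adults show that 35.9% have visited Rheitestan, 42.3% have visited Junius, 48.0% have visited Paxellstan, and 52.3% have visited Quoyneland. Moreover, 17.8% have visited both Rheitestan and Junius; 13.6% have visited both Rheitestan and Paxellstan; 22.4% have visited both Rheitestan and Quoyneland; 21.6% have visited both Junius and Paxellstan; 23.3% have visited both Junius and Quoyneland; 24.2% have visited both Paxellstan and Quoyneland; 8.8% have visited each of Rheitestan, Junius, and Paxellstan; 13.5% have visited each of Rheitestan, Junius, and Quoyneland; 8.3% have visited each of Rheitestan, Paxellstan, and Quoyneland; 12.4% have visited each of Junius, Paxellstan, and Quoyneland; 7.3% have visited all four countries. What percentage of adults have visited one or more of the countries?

91.3%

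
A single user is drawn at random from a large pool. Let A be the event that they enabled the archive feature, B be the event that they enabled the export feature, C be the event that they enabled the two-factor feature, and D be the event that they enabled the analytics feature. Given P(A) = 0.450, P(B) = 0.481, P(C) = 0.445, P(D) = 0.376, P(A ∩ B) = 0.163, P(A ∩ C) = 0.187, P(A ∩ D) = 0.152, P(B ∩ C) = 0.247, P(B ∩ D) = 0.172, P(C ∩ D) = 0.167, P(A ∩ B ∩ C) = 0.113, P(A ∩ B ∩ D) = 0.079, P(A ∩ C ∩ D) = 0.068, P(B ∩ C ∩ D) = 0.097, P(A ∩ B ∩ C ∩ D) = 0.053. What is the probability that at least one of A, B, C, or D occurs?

P(A ∪ B ∪ C ∪ D) = 0.450 + 0.481 + 0.445 + 0.376 − 0.163 − 0.187 − 0.152 − 0.247 − 0.172 − 0.167 + 0.113 + 0.079 + 0.068 + 0.097 − 0.053 = 0.968

0.968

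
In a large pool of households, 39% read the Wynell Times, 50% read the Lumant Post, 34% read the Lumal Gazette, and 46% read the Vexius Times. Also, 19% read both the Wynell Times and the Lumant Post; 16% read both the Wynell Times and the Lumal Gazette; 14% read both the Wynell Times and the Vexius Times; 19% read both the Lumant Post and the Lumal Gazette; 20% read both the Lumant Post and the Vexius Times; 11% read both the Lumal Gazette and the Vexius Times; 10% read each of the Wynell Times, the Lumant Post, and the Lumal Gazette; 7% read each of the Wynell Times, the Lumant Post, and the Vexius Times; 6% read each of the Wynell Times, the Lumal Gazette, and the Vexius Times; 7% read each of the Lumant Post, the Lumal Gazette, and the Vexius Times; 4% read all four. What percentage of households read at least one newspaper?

Inclusion–exclusion gives
P(≥1) = 39 + 50 + 34 + 46 − 19 − 16 − 14 − 19 − 20 − 11 + 10 + 7 + 6 + 7 − 4 = 96%

96%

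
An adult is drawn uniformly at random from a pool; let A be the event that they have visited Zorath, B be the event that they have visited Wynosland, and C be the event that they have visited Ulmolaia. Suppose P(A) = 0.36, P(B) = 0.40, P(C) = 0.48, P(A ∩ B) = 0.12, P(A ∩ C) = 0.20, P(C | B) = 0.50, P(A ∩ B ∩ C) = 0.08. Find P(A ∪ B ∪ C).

0.80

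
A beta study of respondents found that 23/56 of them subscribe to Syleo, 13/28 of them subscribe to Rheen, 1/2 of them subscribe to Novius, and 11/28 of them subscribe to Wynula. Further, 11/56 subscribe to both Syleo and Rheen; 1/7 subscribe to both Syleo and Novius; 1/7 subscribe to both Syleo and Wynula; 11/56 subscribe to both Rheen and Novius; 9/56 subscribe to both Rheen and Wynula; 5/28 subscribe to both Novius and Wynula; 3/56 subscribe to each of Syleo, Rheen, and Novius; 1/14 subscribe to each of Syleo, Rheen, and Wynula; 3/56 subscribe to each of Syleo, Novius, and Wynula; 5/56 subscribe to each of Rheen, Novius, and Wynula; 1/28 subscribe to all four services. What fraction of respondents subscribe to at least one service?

55/56

P(union) = 23/56 + 13/28 + 1/2 + 11/28 − 11/56 − 1/7 − 1/7 − 11/56 − 9/56 − 5/28 + 3/56 + 1/14 + 3/56 + 5/56 − 1/28 = 55/56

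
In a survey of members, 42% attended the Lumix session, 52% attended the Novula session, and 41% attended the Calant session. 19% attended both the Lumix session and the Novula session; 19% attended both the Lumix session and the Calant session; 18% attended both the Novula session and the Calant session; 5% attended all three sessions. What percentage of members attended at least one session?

84%

Inclusion–exclusion gives
P(at least one) = 42 + 52 + 41 − 19 − 19 − 18 + 5 = 84%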